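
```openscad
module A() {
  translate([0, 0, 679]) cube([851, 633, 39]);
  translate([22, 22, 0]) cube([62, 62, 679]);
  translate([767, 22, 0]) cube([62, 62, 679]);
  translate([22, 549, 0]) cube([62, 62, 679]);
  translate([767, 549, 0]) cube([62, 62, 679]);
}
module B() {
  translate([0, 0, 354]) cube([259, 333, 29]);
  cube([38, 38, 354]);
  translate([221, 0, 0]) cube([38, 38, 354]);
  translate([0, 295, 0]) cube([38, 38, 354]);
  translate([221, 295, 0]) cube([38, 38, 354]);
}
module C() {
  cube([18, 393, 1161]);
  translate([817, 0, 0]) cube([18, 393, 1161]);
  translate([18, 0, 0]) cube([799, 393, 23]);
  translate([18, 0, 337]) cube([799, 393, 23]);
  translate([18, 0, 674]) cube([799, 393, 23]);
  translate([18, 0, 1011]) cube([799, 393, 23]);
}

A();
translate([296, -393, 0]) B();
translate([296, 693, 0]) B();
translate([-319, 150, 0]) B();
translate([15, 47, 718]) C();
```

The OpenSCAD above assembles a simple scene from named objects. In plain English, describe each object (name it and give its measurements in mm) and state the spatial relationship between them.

A is a table: top 851 mm (x) × 633 mm (y), 39 mm thick, upper face at z = 718 mm, on four 62×62 mm square legs, each inset 22 mm from the nearest pair of top edges, running from z = 0 to the bottom of the top.

B is a four-legged stool. The seat is 259×333 mm, 29 mm thick, top at z = 383 mm. It stands on four square legs, each 38×38 mm in cross-section, from z = 0 to the seat underside, each flush with a corner of the seat.

C is an open bookshelf. Two side panels, each 18 mm thick, 393 mm deep and 1161 mm tall, stand 835 mm apart (outside-to-outside). Between them sit 4 shelves, each 23 mm thick and 393 mm deep, spanning the full gap between the sides. The bottom shelf rests on the floor (its underside at z = 0) and the clear gap between one shelf's top and the next shelf's underside is 314 mm.

Three stools sit around the table at the −y, +y, −x sides. The bookshelf is on top of the table.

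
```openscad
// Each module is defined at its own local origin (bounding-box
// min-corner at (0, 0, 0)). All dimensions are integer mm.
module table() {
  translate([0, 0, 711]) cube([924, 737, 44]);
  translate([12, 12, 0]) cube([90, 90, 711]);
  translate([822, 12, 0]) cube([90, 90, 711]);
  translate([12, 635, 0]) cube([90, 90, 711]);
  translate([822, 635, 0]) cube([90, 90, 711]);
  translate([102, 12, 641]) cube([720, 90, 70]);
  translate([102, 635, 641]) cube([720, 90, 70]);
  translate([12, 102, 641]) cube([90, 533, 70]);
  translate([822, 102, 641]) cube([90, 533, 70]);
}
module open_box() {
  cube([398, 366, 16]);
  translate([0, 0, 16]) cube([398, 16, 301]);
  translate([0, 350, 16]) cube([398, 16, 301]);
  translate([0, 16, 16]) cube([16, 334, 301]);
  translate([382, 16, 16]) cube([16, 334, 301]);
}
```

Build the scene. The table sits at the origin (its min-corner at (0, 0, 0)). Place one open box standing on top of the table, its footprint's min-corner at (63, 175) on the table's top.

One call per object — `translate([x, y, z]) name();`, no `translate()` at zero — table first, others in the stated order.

table();
translate([63, 175, 755]) open_box();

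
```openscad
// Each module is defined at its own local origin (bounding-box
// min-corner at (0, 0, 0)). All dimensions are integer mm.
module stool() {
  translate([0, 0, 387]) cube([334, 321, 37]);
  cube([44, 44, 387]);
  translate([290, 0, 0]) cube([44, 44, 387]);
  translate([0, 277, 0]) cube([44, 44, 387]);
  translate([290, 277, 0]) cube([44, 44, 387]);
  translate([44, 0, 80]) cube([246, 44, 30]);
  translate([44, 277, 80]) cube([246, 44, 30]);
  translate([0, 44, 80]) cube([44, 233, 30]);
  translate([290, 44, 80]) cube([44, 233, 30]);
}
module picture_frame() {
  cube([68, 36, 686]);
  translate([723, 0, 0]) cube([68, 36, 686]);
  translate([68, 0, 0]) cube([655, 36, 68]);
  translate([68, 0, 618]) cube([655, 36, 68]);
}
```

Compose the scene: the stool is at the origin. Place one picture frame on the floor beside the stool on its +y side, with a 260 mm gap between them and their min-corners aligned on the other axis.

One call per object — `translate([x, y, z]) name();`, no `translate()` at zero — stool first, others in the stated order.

stool();
translate([0, 581, 0]) picture_frame();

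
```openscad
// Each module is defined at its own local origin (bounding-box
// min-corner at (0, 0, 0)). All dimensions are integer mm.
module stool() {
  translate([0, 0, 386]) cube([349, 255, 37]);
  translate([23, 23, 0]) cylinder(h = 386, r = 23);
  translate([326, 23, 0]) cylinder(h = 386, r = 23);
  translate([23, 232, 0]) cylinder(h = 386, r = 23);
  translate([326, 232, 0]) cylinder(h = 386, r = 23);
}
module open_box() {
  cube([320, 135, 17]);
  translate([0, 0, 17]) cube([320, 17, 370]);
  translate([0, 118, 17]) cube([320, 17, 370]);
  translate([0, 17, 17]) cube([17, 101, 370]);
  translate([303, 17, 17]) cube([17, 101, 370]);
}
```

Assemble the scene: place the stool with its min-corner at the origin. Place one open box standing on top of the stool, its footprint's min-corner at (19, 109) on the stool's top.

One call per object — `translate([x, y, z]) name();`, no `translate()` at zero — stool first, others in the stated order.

stool();
translate([19, 109, 423]) open_box();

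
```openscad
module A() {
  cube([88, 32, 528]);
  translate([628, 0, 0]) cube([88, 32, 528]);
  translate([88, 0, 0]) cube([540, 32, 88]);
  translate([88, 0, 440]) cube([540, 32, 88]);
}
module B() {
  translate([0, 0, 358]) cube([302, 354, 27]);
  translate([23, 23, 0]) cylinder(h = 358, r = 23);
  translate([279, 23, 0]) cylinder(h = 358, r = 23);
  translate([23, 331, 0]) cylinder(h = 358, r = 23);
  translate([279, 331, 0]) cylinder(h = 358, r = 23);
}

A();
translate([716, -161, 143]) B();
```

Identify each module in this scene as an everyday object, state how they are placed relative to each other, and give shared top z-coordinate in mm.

A is a picture frame. B is a stool. The stool is beside the picture frame with their tops flush at z = 528. The shared top z-coordinate is 528 mm.

Both tops at z = 528 mm.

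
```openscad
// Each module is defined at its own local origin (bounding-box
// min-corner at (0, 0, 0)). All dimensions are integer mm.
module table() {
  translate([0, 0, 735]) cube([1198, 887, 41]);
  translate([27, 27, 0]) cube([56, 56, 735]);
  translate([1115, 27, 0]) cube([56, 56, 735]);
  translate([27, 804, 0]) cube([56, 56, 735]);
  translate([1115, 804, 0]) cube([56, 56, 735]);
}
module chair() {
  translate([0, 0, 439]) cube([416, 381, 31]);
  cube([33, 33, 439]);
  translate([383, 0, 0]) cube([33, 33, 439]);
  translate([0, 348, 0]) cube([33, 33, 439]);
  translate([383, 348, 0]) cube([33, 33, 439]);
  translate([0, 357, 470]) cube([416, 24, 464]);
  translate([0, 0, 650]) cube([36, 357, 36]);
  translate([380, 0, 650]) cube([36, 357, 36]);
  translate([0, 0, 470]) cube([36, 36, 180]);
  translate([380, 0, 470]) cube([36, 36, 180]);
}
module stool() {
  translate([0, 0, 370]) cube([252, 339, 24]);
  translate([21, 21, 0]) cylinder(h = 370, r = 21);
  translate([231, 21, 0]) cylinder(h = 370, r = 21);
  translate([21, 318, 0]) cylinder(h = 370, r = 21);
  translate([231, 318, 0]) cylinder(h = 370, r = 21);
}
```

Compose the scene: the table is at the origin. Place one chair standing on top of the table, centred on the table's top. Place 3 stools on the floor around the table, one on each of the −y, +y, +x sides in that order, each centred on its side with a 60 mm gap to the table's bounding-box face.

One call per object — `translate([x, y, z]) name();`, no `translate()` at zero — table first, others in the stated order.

table();
translate([391, 253, 776]) chair();
translate([473, -399, 0]) stool();
translate([473, 947, 0]) stool();
translate([1258, 274, 0]) stool();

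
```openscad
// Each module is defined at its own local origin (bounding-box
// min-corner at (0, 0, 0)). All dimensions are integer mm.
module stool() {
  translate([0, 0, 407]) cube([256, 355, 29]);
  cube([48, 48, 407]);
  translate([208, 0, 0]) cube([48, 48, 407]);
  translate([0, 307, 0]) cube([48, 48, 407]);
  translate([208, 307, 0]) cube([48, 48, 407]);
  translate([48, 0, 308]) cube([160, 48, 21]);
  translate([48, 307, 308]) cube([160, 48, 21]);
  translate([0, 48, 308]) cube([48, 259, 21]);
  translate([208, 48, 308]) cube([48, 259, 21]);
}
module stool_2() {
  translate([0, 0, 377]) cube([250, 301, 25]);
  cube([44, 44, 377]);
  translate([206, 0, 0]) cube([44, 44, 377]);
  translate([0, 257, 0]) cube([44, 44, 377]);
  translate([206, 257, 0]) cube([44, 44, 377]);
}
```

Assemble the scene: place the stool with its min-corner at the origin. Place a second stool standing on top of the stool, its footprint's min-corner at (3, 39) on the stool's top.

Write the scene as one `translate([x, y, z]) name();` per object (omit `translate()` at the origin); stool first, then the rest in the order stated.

stool();
translate([3, 39, 436]) stool_2();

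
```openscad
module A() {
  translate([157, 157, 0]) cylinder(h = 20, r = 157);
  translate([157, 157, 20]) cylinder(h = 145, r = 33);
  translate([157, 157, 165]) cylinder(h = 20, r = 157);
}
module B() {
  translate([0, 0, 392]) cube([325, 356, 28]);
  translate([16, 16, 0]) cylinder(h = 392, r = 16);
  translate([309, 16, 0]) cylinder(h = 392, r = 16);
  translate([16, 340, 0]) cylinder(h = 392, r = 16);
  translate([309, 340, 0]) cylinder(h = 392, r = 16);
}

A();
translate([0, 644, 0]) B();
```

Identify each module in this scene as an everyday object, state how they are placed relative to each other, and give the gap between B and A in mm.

The stool's nearest face is 330 mm from the spool's +y face.

A is a spool. B is a stool. The stool is on the floor beside the spool on its +y side. The gap between the stool and the spool is 330 mm.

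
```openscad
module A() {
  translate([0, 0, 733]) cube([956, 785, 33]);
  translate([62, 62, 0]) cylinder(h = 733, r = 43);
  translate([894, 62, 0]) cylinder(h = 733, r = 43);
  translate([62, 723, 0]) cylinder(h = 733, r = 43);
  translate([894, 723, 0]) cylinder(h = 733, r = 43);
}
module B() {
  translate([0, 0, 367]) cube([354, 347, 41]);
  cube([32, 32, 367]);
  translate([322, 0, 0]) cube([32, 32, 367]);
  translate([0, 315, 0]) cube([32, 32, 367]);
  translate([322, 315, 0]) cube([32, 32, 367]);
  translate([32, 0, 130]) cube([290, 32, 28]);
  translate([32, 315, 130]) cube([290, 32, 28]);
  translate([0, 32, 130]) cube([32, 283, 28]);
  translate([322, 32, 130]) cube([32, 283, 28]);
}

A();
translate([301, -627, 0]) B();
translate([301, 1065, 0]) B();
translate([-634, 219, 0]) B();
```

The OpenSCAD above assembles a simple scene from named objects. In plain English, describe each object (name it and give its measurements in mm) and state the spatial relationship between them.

A is a rectangular dining table. The top is 956×785×33 mm with its upper surface at z = 766 mm. It stands on four round legs of 86 mm diameter, each leg's bounding box inset 19 mm from the nearest pair of top edges, running from the floor to the underside of the top.

B is a four-legged stool. The seat is a 354×347×41 mm slab whose top surface is at z = 408 mm; four square legs, each 32×32 mm in cross-section, run from the floor (z = 0) to the underside of the seat, each flush with a corner of the seat. Four stretchers, 32 mm wide and 28 mm tall, connect adjacent legs with their undersides at z = 130 mm, each running between the inner faces of the legs it joins and aligned with the legs' outer faces on the other axis.

Three stools sit around the table at the −y, +y, −x sides.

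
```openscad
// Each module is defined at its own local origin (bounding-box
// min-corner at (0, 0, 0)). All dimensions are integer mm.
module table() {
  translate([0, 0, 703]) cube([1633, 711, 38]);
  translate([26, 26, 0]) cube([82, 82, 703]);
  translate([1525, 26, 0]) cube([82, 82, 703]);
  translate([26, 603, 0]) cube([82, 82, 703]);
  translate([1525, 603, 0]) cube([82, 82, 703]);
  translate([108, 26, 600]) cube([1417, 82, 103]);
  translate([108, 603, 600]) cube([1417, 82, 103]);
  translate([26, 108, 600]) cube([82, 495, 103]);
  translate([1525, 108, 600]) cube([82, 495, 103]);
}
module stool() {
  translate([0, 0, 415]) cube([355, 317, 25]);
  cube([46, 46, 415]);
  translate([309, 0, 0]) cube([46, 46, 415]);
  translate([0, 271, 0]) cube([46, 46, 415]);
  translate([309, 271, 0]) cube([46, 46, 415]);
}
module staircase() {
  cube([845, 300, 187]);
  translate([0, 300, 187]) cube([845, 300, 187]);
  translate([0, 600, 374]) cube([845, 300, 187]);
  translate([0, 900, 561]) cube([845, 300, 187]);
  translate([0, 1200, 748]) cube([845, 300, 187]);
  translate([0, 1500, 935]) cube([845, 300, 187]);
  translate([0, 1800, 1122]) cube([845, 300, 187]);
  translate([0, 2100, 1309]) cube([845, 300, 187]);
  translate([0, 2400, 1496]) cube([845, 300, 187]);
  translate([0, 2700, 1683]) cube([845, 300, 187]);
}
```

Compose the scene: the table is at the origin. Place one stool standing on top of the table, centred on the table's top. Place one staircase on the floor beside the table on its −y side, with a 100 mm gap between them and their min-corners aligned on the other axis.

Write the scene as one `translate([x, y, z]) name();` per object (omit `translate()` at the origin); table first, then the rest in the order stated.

table();
translate([639, 197, 741]) stool();
translate([0, -3100, 0]) staircase();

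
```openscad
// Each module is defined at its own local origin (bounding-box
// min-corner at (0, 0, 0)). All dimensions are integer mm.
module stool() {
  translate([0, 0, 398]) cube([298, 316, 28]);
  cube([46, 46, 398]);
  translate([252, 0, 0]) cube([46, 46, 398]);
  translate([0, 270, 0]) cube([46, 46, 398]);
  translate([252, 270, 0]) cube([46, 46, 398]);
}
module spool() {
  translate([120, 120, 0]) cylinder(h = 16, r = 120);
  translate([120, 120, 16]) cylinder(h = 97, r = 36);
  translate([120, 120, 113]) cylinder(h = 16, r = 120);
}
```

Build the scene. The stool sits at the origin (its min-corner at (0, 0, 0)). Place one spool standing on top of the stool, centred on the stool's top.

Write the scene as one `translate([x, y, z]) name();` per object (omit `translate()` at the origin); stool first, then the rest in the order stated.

stool();
translate([29, 38, 426]) spool();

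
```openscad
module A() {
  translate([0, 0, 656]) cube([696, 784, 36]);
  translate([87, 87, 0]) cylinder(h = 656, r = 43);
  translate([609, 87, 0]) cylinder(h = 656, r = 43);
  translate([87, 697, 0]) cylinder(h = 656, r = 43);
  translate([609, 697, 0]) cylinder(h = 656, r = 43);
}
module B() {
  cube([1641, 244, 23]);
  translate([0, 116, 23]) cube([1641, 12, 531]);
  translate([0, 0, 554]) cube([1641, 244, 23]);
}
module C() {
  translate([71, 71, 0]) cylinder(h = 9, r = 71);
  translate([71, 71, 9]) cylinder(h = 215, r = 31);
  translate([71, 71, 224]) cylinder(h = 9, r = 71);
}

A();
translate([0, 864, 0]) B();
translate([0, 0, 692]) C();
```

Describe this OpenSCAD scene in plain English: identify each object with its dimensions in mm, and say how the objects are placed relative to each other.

A is a table: top 696 mm (x) × 784 mm (y), 36 mm thick, upper face at z = 692 mm, on four round legs of 86 mm diameter, each leg's bounding box inset 44 mm from the nearest pair of top edges, running from z = 0 to the bottom of the top.

B is an I-beam lying along x, 1641 mm long. Overall section height 577 mm. Two flanges 244 mm wide (y) and 23 mm thick, one on the floor and one at the top; a web 12 mm thick runs between them, centred on the flange width.

C is a spool: two coaxial disc flanges of radius 71 mm and thickness 9 mm, joined by a core cylinder of radius 31 mm and height 215 mm. The lower flange rests on z = 0 and the three cylinders share a vertical axis.

The I-beam is on the floor beside the table on its +y side. The spool is on top of the table.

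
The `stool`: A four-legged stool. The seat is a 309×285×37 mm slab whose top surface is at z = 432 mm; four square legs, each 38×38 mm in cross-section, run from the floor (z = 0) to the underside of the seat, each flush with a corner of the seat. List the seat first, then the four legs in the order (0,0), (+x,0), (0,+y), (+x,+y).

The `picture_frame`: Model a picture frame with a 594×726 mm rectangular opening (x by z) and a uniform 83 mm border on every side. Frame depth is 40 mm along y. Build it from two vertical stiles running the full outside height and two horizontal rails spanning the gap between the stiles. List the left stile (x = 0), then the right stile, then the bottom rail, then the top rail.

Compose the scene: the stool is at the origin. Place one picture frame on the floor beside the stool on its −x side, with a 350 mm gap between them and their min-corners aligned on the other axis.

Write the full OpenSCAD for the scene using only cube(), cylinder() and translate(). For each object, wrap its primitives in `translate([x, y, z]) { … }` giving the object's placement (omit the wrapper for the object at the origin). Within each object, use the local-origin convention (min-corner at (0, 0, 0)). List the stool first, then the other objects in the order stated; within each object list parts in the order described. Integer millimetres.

translate([0, 0, 395]) cube([309, 285, 37]);
cube([38, 38, 395]);
translate([271, 0, 0]) cube([38, 38, 395]);
translate([0, 247, 0]) cube([38, 38, 395]);
translate([271, 247, 0]) cube([38, 38, 395]);
translate([-1110, 0, 0]) {
  cube([83, 40, 892]);
  translate([677, 0, 0]) cube([83, 40, 892]);
  translate([83, 0, 0]) cube([594, 40, 83]);
  translate([83, 0, 809]) cube([594, 40, 83]);
}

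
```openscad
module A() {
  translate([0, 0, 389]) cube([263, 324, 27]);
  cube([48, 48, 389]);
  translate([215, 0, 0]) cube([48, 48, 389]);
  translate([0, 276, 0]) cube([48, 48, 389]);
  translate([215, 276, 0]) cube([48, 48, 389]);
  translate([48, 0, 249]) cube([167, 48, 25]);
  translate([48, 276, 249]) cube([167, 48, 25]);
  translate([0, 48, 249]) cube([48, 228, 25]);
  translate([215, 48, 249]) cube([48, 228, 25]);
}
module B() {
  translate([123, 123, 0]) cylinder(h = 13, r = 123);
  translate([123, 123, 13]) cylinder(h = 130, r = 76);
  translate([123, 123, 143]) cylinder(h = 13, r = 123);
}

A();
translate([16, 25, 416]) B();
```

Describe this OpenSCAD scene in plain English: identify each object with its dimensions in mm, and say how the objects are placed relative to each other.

A is a four-legged stool. The seat is 263×324 mm, 27 mm thick, top at z = 416 mm. It stands on four square legs, each 48×48 mm in cross-section, from z = 0 to the seat underside, each flush with a corner of the seat. Four stretchers, 48 mm wide and 25 mm tall, connect adjacent legs with their undersides at z = 249 mm, each running between the inner faces of the legs it joins and aligned with the legs' outer faces on the other axis.

B is a spool: two coaxial disc flanges of radius 123 mm and thickness 13 mm, joined by a core cylinder of radius 76 mm and height 130 mm. The lower flange rests on z = 0 and the three cylinders share a vertical axis.

The spool is on top of the stool.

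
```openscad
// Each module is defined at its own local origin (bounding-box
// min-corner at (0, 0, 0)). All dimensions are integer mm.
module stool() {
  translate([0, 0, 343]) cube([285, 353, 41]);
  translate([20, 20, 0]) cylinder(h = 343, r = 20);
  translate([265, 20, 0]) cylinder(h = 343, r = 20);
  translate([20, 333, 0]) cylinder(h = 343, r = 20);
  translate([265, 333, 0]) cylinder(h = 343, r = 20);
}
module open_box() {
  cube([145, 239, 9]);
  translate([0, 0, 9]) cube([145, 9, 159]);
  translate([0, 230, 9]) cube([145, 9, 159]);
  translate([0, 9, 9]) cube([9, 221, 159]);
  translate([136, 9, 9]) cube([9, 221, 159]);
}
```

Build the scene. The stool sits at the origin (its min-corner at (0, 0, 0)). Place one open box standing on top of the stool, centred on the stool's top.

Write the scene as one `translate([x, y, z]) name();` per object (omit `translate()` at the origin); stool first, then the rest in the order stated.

stool();
translate([70, 57, 384]) open_box();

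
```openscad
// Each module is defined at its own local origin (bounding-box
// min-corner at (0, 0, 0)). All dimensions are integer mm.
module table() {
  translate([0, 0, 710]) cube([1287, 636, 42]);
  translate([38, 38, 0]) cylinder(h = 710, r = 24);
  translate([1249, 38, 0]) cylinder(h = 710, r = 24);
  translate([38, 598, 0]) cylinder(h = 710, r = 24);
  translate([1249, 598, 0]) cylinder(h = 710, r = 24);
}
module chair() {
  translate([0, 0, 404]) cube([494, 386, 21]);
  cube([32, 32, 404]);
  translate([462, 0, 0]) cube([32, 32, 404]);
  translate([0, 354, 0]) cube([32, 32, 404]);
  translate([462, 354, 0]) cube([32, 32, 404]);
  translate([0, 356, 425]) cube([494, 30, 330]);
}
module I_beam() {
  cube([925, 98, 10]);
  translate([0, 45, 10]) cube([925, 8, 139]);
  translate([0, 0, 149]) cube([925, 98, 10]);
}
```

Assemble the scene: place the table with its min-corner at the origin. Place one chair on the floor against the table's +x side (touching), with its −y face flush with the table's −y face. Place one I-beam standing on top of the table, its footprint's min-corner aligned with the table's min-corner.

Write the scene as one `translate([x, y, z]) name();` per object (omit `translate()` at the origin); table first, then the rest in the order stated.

table();
translate([1287, 0, 0]) chair();
translate([0, 0, 752]) I_beam();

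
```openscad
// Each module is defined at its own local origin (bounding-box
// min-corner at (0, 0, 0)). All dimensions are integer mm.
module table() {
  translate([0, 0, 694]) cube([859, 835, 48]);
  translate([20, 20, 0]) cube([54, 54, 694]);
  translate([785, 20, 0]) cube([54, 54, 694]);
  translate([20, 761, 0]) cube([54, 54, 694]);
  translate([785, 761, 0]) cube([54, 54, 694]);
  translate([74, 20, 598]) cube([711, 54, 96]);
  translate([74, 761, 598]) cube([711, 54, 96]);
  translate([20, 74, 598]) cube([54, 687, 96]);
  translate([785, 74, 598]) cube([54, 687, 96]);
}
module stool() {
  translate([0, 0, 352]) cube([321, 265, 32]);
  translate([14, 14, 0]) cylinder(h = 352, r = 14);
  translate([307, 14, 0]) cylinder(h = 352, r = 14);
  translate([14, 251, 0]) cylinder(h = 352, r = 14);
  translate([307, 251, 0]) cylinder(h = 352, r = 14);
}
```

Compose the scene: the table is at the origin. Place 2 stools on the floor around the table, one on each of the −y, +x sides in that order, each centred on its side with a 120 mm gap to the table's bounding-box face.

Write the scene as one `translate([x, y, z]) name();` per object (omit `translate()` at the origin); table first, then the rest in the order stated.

table();
translate([269, -385, 0]) stool();
translate([979, 285, 0]) stool();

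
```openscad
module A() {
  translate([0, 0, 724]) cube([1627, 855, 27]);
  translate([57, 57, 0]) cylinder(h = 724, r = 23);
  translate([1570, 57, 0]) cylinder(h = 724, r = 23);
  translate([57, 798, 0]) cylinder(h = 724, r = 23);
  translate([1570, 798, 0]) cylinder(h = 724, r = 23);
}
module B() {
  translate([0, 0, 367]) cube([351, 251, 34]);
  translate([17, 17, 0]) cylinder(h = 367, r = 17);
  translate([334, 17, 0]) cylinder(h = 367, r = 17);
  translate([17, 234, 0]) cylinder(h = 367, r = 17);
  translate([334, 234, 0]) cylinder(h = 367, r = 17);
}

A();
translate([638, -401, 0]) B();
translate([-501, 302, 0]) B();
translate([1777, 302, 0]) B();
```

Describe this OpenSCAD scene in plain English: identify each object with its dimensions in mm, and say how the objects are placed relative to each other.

A is a table: top 1627 mm (x) × 855 mm (y), 27 mm thick, upper face at z = 751 mm, on four round legs of 46 mm diameter, each leg's bounding box inset 34 mm from the nearest pair of top edges, running from z = 0 to the bottom of the top.

B is a simple wooden stool: a rectangular seat 351 mm (x) by 251 mm (y), 34 mm thick, top face at z = 401 mm, on four round legs, each 34 mm in diameter. The legs rest on z = 0, each leg's axis is inset half a diameter from the nearest pair of seat edges (so the leg's bounding box is flush with the corner).

Three stools sit around the table at the −y, −x, +x sides.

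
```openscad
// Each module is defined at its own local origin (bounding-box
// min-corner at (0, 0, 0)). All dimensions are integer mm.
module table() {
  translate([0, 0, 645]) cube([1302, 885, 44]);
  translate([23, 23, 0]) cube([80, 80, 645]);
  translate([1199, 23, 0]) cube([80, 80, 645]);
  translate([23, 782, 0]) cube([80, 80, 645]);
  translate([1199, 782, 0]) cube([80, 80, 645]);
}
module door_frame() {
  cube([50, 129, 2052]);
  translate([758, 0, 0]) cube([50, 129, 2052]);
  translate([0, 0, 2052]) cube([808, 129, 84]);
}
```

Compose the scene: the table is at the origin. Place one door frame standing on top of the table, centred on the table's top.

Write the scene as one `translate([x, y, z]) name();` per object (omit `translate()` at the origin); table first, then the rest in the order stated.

table();
translate([247, 378, 689]) door_frame();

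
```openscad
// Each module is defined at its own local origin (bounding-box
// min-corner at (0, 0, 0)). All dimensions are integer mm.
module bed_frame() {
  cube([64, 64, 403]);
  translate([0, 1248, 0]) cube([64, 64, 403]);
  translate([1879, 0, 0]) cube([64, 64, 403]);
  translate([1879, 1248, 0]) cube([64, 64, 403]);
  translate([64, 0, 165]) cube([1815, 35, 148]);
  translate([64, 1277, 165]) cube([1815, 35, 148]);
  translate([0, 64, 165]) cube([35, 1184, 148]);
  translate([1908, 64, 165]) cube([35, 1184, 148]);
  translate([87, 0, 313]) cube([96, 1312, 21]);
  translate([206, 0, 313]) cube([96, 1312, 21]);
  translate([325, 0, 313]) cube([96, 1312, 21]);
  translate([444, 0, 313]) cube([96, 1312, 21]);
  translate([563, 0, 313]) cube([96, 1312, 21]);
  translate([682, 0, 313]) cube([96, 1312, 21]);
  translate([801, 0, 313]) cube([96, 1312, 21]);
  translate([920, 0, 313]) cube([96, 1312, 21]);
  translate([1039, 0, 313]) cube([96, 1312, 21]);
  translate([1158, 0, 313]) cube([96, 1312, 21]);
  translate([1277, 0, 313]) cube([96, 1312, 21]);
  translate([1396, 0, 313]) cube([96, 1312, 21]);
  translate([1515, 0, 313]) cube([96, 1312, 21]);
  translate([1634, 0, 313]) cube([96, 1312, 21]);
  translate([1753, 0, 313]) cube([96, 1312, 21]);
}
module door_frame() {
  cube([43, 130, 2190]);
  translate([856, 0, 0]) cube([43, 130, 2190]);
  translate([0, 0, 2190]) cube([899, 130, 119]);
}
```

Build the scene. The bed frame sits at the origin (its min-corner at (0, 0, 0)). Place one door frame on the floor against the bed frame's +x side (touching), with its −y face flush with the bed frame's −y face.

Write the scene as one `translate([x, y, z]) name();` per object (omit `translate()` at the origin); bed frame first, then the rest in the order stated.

bed_frame();
translate([1943, 0, 0]) door_frame();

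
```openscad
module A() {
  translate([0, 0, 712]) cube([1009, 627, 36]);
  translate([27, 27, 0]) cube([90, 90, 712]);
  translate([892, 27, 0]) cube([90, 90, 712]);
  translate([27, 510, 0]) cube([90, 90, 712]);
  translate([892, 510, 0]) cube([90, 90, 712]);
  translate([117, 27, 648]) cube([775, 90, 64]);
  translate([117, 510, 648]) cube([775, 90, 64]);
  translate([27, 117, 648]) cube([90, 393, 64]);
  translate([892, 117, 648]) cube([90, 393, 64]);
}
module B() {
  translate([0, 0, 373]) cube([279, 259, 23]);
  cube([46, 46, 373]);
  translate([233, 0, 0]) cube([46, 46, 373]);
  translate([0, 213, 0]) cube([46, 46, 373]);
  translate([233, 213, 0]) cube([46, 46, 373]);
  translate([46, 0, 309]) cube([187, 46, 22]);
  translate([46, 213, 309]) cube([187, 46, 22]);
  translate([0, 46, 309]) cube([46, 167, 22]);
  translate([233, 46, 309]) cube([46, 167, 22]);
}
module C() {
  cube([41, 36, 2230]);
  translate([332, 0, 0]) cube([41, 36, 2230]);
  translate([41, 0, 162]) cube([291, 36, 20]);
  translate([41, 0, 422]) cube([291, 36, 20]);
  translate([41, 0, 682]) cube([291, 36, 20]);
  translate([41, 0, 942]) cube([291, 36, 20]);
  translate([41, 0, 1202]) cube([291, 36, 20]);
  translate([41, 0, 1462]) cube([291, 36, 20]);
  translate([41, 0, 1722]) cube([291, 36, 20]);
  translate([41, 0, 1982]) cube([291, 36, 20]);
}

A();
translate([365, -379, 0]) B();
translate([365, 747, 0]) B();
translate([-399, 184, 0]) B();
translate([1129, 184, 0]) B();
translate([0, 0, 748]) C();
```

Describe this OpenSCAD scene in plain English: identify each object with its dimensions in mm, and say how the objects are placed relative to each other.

A is a table with a 1009×627 mm rectangular top, 36 mm thick, top surface at z = 748 mm, supported by four 90×90 mm square legs, each inset 27 mm from the nearest pair of top edges, running from the floor. Four apron rails, 90 mm thick and 64 mm tall, run between adjacent legs with their top edges flush with the underside of the top and their outer faces flush with the legs' outer faces.

B is a simple wooden stool: a rectangular seat 279 mm (x) by 259 mm (y), 23 mm thick, top face at z = 396 mm, on four square legs, each 46×46 mm in cross-section. The legs rest on z = 0, each flush with a corner of the seat. Four stretchers, 46 mm wide and 22 mm tall, connect adjacent legs with their undersides at z = 309 mm, each running between the inner faces of the legs it joins and aligned with the legs' outer faces on the other axis.

C is a straight ladder. Two 41×36 mm vertical rails, 2230 mm tall, stand 373 mm apart (outside-to-outside) with their front faces coplanar on the −y side. 8 rungs, each 36 mm deep and 20 mm tall, span between the inner faces of the rails, front faces flush with the rails. The lowest rung's underside is at z = 162 mm and rungs are spaced 260 mm apart (underside to underside).

Four stools sit around the table at the −y, +y, −x, +x sides. The ladder is on top of the table.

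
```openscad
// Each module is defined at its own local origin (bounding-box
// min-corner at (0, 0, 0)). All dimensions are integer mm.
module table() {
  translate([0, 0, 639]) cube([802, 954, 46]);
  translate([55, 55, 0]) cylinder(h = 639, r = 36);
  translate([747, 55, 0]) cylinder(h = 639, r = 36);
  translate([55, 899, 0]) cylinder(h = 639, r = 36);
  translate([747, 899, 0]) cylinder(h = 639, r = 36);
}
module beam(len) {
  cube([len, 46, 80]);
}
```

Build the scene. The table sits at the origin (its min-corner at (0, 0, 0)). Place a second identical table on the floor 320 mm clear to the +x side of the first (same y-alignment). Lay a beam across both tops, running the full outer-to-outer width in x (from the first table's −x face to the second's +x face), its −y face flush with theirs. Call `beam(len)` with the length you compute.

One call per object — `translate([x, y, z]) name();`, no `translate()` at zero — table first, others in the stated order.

table();
translate([1122, 0, 0]) table();
translate([0, 0, 685]) beam(1924);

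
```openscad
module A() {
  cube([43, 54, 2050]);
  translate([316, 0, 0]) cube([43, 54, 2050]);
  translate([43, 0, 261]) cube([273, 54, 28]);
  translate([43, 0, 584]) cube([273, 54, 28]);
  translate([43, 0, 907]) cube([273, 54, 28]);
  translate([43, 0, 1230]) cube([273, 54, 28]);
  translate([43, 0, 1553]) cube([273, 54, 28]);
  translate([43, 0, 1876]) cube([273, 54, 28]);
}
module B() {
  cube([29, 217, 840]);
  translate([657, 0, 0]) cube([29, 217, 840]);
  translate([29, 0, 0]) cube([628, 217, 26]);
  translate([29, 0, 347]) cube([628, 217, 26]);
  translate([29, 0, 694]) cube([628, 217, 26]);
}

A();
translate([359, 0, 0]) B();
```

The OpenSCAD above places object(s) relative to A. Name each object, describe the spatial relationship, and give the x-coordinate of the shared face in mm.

The ladder's +x face and the bookshelf's −x face are both at x = 359 mm.

A is a ladder. B is a bookshelf. The bookshelf is against the ladder's +x side, with their −y faces flush. The x-coordinate of the shared face is 359 mm.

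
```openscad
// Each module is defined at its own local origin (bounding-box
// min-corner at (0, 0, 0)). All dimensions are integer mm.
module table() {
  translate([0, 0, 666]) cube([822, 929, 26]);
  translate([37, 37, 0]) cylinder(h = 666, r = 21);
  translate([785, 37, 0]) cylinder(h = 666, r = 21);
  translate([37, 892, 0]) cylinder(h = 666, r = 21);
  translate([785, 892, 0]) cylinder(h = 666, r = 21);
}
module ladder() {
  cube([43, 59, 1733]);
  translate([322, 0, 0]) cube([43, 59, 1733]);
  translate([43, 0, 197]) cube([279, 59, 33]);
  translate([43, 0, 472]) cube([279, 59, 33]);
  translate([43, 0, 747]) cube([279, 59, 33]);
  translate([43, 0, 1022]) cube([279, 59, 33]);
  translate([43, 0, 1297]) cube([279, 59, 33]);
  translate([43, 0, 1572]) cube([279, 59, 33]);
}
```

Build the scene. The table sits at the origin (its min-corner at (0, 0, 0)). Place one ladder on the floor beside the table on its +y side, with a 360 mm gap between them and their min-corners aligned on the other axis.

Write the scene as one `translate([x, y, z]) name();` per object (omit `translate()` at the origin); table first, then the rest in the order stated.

table();
translate([0, 1289, 0]) ladder();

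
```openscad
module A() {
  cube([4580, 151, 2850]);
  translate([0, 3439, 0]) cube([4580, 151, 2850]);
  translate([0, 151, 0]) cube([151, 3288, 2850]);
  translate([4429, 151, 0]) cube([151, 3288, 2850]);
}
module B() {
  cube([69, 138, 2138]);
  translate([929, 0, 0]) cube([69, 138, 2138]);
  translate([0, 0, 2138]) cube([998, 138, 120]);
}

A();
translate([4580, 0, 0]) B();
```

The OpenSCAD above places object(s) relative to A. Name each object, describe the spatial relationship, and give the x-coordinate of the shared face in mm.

A is a house frame. B is a door frame. The door frame is against the house frame's +x side, with their −y faces flush. The x-coordinate of the shared face is 4580 mm.

The house frame's +x face and the door frame's −x face are both at x = 4580 mm.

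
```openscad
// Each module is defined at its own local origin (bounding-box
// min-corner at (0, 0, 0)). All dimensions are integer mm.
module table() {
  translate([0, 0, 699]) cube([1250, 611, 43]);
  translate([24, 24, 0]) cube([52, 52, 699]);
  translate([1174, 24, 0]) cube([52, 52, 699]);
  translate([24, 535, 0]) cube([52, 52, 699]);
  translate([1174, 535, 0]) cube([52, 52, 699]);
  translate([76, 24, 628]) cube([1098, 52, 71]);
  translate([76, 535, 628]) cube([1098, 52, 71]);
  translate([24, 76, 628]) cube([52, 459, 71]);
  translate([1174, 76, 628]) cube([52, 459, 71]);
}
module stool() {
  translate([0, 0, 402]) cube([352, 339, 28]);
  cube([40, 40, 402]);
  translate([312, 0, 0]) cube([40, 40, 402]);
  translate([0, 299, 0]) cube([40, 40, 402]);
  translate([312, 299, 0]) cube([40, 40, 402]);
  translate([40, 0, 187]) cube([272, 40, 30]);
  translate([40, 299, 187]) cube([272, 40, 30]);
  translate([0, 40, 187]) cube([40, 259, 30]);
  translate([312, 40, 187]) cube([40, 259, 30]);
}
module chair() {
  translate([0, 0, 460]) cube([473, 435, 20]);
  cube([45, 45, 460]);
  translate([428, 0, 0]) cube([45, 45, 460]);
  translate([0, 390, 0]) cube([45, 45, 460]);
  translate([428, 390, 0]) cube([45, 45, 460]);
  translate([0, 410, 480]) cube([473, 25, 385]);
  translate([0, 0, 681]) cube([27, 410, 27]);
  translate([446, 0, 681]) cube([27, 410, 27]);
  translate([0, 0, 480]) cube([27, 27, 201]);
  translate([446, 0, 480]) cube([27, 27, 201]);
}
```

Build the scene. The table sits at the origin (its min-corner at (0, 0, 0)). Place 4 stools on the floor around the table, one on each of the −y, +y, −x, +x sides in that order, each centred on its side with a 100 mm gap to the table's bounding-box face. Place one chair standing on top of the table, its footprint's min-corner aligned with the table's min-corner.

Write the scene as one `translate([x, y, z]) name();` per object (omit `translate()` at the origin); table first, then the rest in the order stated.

table();
translate([449, -439, 0]) stool();
translate([449, 711, 0]) stool();
translate([-452, 136, 0]) stool();
translate([1350, 136, 0]) stool();
translate([0, 0, 742]) chair();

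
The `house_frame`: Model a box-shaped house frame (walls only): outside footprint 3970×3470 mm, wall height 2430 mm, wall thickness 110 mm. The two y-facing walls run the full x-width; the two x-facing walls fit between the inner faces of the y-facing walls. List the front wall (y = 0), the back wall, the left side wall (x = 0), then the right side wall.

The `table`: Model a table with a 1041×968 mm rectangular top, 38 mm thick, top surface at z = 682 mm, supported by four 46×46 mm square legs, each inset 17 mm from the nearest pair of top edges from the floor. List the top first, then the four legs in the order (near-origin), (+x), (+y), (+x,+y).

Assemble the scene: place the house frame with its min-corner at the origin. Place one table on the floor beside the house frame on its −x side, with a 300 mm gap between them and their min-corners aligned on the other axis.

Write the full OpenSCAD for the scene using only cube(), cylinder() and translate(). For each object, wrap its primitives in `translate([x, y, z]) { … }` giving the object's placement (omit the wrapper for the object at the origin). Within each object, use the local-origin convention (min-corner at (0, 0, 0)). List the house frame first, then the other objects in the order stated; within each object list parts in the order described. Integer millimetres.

cube([3970, 110, 2430]);
translate([0, 3360, 0]) cube([3970, 110, 2430]);
translate([0, 110, 0]) cube([110, 3250, 2430]);
translate([3860, 110, 0]) cube([110, 3250, 2430]);
translate([-1341, 0, 0]) {
  translate([0, 0, 644]) cube([1041, 968, 38]);
  translate([17, 17, 0]) cube([46, 46, 644]);
  translate([978, 17, 0]) cube([46, 46, 644]);
  translate([17, 905, 0]) cube([46, 46, 644]);
  translate([978, 905, 0]) cube([46, 46, 644]);
}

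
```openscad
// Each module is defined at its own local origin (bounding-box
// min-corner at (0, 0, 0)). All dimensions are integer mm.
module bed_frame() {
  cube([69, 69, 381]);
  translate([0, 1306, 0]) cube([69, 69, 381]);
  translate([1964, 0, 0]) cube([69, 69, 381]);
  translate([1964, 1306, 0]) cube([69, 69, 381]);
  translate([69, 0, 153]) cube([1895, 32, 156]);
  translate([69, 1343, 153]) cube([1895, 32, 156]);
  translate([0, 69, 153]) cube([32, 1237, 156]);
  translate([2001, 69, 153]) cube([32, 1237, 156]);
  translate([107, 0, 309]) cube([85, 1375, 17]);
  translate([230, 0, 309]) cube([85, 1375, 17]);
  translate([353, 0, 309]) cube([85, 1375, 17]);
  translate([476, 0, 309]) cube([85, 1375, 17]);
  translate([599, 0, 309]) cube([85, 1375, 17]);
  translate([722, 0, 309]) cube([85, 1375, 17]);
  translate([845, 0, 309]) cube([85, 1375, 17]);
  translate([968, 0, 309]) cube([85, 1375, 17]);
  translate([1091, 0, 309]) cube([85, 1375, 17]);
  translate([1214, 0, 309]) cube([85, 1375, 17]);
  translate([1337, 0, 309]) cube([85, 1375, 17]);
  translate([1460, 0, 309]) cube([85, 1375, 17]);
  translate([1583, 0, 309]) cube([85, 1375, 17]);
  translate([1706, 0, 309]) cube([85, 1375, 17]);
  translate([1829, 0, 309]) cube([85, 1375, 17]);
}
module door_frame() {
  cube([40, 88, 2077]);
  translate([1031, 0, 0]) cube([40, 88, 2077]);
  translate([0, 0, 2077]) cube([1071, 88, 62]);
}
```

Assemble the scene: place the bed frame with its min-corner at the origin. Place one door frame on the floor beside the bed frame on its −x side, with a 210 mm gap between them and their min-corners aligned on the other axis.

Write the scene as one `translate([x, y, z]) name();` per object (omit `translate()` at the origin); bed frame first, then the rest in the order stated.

bed_frame();
translate([-1281, 0, 0]) door_frame();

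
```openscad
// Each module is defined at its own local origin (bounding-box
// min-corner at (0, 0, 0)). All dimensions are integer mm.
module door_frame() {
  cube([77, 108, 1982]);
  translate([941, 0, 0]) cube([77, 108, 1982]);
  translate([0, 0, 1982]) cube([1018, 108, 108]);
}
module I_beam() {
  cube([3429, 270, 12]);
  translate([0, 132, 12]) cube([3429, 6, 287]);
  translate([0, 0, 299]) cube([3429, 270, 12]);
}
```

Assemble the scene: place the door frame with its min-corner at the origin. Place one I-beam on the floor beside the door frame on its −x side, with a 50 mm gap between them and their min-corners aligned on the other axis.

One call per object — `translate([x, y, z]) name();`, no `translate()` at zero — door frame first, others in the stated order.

door_frame();
translate([-3479, 0, 0]) I_beam();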